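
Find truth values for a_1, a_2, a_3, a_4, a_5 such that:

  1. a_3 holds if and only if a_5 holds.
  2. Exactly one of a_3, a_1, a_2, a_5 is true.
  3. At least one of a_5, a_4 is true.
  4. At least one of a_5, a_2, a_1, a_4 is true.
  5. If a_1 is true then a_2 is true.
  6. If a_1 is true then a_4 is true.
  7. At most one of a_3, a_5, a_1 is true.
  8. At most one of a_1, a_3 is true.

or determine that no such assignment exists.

a_1: False; a_2: True; a_3: False; a_4: True; a_5: False

  (1) a_3=F, a_5=F — same ✓
  (2) {a_3, a_1, a_2, a_5}: 1 true — exactly one ✓
  (3) {a_5, a_4}: 1 true — at least one ✓
  (4) {a_5, a_2, a_1, a_4}: 2 true — at least one ✓
  (5) a_1=F ⇒ a_2: vacuous ✓
  (6) a_1=F ⇒ a_4: vacuous ✓
  (7) {a_3, a_5, a_1}: 0 true — at most one ✓
  (8) {a_1, a_3}: 0 true — at most one ✓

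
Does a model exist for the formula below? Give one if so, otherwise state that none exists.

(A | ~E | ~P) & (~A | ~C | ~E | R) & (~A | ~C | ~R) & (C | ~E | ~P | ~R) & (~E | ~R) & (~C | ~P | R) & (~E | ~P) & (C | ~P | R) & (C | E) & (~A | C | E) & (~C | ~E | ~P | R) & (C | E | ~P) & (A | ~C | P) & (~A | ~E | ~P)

Set A = True.
Set R = False.
Set C = False.
  then (C | ~P | R) forces P = False.
  then (C | E) forces E = True.
All clauses satisfied.

A=T, R=F, C=F, E=T, P=F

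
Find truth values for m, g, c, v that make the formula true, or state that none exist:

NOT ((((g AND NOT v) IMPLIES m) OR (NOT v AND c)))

m=F, g=T, c=F, v=F

  NOT ((((g AND NOT v) IMPLIES m) OR (NOT v AND c))) = True
    ((g AND NOT v) IMPLIES m) OR (NOT v AND c) = False
      (g AND NOT v) IMPLIES m = False
        g AND NOT v = True
          NOT v = True
      NOT v AND c = False
        NOT v = True
The formula evaluates to True.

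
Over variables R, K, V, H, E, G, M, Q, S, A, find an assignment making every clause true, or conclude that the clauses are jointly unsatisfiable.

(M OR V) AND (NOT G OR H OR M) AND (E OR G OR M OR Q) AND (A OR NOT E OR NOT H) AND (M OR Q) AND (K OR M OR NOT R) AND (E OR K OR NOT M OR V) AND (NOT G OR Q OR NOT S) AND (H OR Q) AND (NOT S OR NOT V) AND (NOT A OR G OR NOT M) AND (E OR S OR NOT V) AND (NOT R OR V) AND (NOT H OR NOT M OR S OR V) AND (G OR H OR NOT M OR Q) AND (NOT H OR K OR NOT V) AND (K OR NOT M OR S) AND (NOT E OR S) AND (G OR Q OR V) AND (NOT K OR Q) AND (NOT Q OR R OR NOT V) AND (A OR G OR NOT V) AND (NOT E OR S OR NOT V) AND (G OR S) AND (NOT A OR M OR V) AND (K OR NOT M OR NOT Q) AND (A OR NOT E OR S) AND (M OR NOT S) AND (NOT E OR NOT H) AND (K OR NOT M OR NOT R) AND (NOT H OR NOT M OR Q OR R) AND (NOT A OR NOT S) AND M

Unit clause (M) forces M = True.
Try R = True:
  (NOT R OR V) forces V = True.
  (NOT S OR NOT V) forces S = False.
  (E OR S OR NOT V) forces E = True.
  clause (NOT E OR S) is falsified — backtrack.
So R = False.
Set K = True.
  then (NOT K OR Q) forces Q = True.
  then (NOT Q OR R OR NOT V) forces V = False.
Set H = False.
Set E = False.
Set G = True.
Set S = True.
  then (NOT A OR NOT S) forces A = False.
All clauses satisfied.

R=F, K=T, V=F, H=F, E=F, G=T, M=T, Q=T, S=T, A=F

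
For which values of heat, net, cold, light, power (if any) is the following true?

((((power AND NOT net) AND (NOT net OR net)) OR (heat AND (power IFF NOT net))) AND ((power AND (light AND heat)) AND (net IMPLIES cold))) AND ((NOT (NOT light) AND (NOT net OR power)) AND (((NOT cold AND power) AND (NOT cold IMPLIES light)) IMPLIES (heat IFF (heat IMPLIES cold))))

heat = True, net = False, cold = True, light = True, power = True

  (((power AND NOT net) AND (NOT net OR net)) OR (heat AND (power IFF NOT net))) AND ((power AND (light AND heat)) AND (net IMPLIES cold)) = True
    ((power AND NOT net) AND (NOT net OR net)) OR (heat AND (power IFF NOT net)) = True
      (power AND NOT net) AND (NOT net OR net) = True
        power AND NOT net = True
          NOT net = True
        NOT net OR net = True
          NOT net = True
      heat AND (power IFF NOT net) = True
        power IFF NOT net = True
          NOT net = True
    (power AND (light AND heat)) AND (net IMPLIES cold) = True
      power AND (light AND heat) = True
        light AND heat = True
      net IMPLIES cold = True
  (NOT (NOT light) AND (NOT net OR power)) AND (((NOT cold AND power) AND (NOT cold IMPLIES light)) IMPLIES (heat IFF (heat IMPLIES cold))) = True
    NOT (NOT light) AND (NOT net OR power) = True
      NOT (NOT light) = True
        NOT light = False
      NOT net OR power = True
        NOT net = True
    ((NOT cold AND power) AND (NOT cold IMPLIES light)) IMPLIES (heat IFF (heat IMPLIES cold)) = True
      (NOT cold AND power) AND (NOT cold IMPLIES light) = False
        NOT cold AND power = False
          NOT cold = False
        NOT cold IMPLIES light = True
          NOT cold = False
      heat IFF (heat IMPLIES cold) = True
        heat IMPLIES cold = True
Both conjuncts True, so the formula holds.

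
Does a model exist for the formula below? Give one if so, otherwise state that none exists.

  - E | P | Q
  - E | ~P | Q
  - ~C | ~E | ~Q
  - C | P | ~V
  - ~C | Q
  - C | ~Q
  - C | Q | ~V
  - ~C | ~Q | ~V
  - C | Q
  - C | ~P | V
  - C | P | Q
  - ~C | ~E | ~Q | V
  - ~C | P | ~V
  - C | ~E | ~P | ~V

E=F; C=T; P=F; Q=T; V=F

Set E = False.
Try C = False:
  (C | ~Q) forces Q = False.
  clause (C | Q) is falsified — backtrack.
So C = True.
  then (~C | Q) forces Q = True.
  then (~C | ~Q | ~V) forces V = False.
Set P = False.
All clauses satisfied.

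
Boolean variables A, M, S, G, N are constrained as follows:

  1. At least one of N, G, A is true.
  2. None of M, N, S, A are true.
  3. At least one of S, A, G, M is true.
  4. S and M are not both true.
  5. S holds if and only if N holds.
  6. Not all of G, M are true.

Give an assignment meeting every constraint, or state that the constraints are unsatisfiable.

A: False, M: False, S: False, G: True, N: False

  (1) {N, G, A}: 1 true — at least one ✓
  (2) {M, N, S, A}: 0 true — none ✓
  (3) {S, A, G, M}: 1 true — at least one ✓
  (4) S=F, M=F — not both ✓
  (5) S=F, N=F — same ✓
  (6) {G, M}: 1/2 true — not all ✓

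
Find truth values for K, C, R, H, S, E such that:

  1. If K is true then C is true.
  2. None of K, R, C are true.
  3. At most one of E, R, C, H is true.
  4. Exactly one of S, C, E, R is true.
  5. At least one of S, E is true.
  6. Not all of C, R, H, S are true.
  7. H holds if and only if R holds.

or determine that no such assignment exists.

K = False, C = False, R = False, H = False, S = True, E = False

  (1) K=F ⇒ C: vacuous ✓
  (2) {K, R, C}: 0 true — none ✓
  (3) {E, R, C, H}: 0 true — at most one ✓
  (4) {S, C, E, R}: 1 true — exactly one ✓
  (5) {S, E}: 1 true — at least one ✓
  (6) {C, R, H, S}: 1/4 true — not all ✓
  (7) H=F, R=F — same ✓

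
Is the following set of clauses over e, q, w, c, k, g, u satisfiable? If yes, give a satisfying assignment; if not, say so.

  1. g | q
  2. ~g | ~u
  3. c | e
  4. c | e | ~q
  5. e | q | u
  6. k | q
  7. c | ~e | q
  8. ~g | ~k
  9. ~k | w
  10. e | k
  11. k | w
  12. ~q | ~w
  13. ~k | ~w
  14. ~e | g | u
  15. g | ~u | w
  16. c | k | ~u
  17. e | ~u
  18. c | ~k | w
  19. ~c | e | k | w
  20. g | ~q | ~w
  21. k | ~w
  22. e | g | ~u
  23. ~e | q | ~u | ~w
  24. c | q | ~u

UNSATISFIABLE

Case q = True:
  (~q | ~w) forces w = False.
  (~k | w) forces k = False.
  Clause (k | w) is falsified — contradiction.
Case q = False:
  (g | q) forces g = True.
  (~g | ~u) forces u = False.
  (e | q | u) forces e = True.
  (k | q) forces k = True.
  Clause (~g | ~k) is falsified — contradiction.
Both cases fail, so the formula is unsatisfiable.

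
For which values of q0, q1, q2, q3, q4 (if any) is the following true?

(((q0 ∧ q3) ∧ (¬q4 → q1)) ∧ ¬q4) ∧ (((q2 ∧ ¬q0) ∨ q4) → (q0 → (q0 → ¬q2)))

q0=T; q1=T; q2=F; q3=T; q4=F

  ((q0 ∧ q3) ∧ (¬q4 → q1)) ∧ ¬q4 = True
    (q0 ∧ q3) ∧ (¬q4 → q1) = True
      q0 ∧ q3 = True
      ¬q4 → q1 = True
        ¬q4 = True
    ¬q4 = True
  ((q2 ∧ ¬q0) ∨ q4) → (q0 → (q0 → ¬q2)) = True
    (q2 ∧ ¬q0) ∨ q4 = False
      q2 ∧ ¬q0 = False
        ¬q0 = False
    q0 → (q0 → ¬q2) = True
      q0 → ¬q2 = True
        ¬q2 = True
Both conjuncts True, so the formula holds.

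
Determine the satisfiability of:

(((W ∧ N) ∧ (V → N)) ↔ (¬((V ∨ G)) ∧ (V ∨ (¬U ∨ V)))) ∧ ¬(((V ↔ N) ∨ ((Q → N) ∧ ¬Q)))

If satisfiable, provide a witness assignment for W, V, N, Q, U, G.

W = False; V = True; N = False; Q = True; U = True; G = False

  ((W ∧ N) ∧ (V → N)) ↔ (¬((V ∨ G)) ∧ (V ∨ (¬U ∨ V))) = True
    (W ∧ N) ∧ (V → N) = False
      W ∧ N = False
      V → N = False
    ¬((V ∨ G)) ∧ (V ∨ (¬U ∨ V)) = False
      ¬((V ∨ G)) = False
        V ∨ G = True
      V ∨ (¬U ∨ V) = True
        ¬U ∨ V = True
          ¬U = False
  ¬(((V ↔ N) ∨ ((Q → N) ∧ ¬Q))) = True
    (V ↔ N) ∨ ((Q → N) ∧ ¬Q) = False
      V ↔ N = False
      (Q → N) ∧ ¬Q = False
        Q → N = False
        ¬Q = False
Both conjuncts True, so the formula holds.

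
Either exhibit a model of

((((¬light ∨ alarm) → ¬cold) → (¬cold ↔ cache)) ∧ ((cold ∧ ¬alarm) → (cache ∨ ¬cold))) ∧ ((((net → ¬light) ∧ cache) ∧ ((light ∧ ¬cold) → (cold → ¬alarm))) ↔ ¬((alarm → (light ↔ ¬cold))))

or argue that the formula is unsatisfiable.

cache = False; light = False; cold = True; alarm = True; net = False

  (((¬light ∨ alarm) → ¬cold) → (¬cold ↔ cache)) ∧ ((cold ∧ ¬alarm) → (cache ∨ ¬cold)) = True
    ((¬light ∨ alarm) → ¬cold) → (¬cold ↔ cache) = True
      (¬light ∨ alarm) → ¬cold = False
        ¬light ∨ alarm = True
          ¬light = True
        ¬cold = False
      ¬cold ↔ cache = True
        ¬cold = False
    (cold ∧ ¬alarm) → (cache ∨ ¬cold) = True
      cold ∧ ¬alarm = False
        ¬alarm = False
      cache ∨ ¬cold = False
        ¬cold = False
  (((net → ¬light) ∧ cache) ∧ ((light ∧ ¬cold) → (cold → ¬alarm))) ↔ ¬((alarm → (light ↔ ¬cold))) = True
    ((net → ¬light) ∧ cache) ∧ ((light ∧ ¬cold) → (cold → ¬alarm)) = False
      (net → ¬light) ∧ cache = False
        net → ¬light = True
          ¬light = True
      (light ∧ ¬cold) → (cold → ¬alarm) = True
        light ∧ ¬cold = False
          ¬cold = False
        cold → ¬alarm = False
          ¬alarm = False
    ¬((alarm → (light ↔ ¬cold))) = False
      alarm → (light ↔ ¬cold) = True
        light ↔ ¬cold = True
          ¬cold = False
Both conjuncts True, so the formula holds.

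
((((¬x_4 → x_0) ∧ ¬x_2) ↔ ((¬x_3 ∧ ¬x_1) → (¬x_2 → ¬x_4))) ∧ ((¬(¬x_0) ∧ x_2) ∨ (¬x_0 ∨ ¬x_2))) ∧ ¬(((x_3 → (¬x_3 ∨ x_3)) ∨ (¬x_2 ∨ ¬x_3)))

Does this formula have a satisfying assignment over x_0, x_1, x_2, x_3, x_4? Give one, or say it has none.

The conjunct ¬(((x_3 → (¬x_3 ∨ x_3)) ∨ (¬x_2 ∨ ¬x_3))) is unsatisfiable on its own:
  x_2=F, x_3=F: evaluates to False.
  x_2=F, x_3=T: evaluates to False.
  x_2=T, x_3=F: evaluates to False.
  x_2=T, x_3=T: evaluates to False.
So the whole conjunction is unsatisfiable.

The formula is unsatisfiable.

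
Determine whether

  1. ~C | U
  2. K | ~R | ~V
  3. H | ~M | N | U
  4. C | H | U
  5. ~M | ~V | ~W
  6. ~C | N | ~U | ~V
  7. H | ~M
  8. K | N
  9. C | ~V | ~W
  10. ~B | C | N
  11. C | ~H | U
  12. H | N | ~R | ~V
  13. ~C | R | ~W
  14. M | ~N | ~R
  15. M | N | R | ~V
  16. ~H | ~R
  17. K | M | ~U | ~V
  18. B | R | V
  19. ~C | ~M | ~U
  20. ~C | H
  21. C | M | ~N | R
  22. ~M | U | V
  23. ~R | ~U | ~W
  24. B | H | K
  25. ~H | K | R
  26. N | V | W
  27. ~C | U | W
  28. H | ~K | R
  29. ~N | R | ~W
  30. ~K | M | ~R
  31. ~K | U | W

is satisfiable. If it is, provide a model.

Set M = True.
  then (H | ~M) forces H = True.
  then (~H | ~R) forces R = False.
  then (~H | K | R) forces K = True.
Set W = False.
  then (~K | U | W) forces U = True.
  then (~C | ~M | ~U) forces C = False.
Set B = True.
  then (~B | C | N) forces N = True.
Set V = True.
All clauses satisfied.

M=T; W=F; U=T; B=T; H=T; R=F; V=T; N=T; C=F; K=T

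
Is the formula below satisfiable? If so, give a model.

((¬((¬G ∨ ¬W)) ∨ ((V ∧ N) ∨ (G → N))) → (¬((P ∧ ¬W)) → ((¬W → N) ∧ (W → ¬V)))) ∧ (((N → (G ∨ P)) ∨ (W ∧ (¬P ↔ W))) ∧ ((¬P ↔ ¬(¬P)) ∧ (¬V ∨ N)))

The conjunct ¬P ↔ ¬(¬P) is unsatisfiable on its own:
  P=F: evaluates to False.
  P=T: evaluates to False.
So the whole conjunction is unsatisfiable.

The formula is unsatisfiable.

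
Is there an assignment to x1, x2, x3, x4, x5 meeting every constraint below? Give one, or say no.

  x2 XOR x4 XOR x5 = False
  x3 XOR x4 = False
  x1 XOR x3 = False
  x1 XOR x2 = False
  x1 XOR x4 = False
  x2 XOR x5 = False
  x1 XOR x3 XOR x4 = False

x1: False, x2: False, x3: False, x4: False, x5: False

x2 XOR x4 XOR x5 = F XOR F XOR F = False ✓
x3 XOR x4 = F XOR F = False ✓
x1 XOR x3 = F XOR F = False ✓
x1 XOR x2 = F XOR F = False ✓
x1 XOR x4 = F XOR F = False ✓
x2 XOR x5 = F XOR F = False ✓
x1 XOR x3 XOR x4 = F XOR F XOR F = False ✓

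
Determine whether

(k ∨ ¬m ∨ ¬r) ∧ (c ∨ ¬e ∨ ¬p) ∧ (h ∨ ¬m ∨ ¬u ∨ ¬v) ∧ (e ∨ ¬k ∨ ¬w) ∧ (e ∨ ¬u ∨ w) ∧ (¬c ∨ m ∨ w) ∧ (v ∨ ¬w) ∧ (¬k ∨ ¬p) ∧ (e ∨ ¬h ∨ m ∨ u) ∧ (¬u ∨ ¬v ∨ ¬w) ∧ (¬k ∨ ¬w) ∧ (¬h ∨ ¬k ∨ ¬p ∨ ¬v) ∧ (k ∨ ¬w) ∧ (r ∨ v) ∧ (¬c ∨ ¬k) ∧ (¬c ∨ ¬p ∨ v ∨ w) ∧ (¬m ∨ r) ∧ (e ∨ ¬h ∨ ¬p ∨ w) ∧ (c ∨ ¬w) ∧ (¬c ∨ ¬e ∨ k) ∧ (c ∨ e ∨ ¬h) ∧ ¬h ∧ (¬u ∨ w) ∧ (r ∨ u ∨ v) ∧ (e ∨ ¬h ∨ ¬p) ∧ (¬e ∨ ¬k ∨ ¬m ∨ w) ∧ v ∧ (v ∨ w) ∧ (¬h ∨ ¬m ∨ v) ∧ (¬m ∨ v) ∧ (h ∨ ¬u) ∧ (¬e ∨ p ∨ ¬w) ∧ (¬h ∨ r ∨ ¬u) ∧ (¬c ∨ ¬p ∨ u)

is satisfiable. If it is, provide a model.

Unit clause (¬h) forces h = False.
Unit clause (v) forces v = True.
In (h ∨ ¬u) only ¬u is left, so u = False.
Set r = False.
  then (¬m ∨ r) forces m = False.
Set p = False.
Try w = True:
  (¬k ∨ ¬w) forces k = False.
  clause (k ∨ ¬w) is falsified — backtrack.
So w = False.
  then (¬c ∨ m ∨ w) forces c = False.
Set e = True.
Set k = True.
All clauses satisfied.

r=F, p=F, v=T, w=F, u=F, e=T, k=T, h=F, c=F, m=F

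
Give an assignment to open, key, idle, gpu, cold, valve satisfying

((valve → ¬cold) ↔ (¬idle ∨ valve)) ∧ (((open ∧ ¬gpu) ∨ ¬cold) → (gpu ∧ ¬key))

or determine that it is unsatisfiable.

open = False; key = False; idle = False; gpu = True; cold = False; valve = True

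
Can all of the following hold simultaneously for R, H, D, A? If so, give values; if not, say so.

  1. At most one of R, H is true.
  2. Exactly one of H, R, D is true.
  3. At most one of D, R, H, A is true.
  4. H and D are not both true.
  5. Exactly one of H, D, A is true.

R = False; H = False; D = True; A = False

  (1) {R, H}: 0 true — at most one ✓
  (2) {H, R, D}: 1 true — exactly one ✓
  (3) {D, R, H, A}: 1 true — at most one ✓
  (4) H=F, D=T — not both ✓
  (5) {H, D, A}: 1 true — exactly one ✓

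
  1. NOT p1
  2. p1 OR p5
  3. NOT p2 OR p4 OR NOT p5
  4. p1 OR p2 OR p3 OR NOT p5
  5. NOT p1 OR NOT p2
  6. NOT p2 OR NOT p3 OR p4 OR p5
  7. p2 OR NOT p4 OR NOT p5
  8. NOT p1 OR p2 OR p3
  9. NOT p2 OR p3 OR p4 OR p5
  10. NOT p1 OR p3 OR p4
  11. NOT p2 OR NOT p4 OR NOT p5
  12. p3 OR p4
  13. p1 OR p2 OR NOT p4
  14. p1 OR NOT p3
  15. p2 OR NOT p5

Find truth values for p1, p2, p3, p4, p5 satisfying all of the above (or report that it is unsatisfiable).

The formula is unsatisfiable.

Case p1 = True:
  Clause (NOT p1) is falsified — contradiction.
Case p1 = False:
  (p1 OR p5) forces p5 = True.
  (p1 OR NOT p3) forces p3 = False.
  (p1 OR p2 OR p3 OR NOT p5) forces p2 = True.
  (NOT p2 OR p4 OR NOT p5) forces p4 = True.
  Clause (NOT p2 OR NOT p4 OR NOT p5) is falsified — contradiction.
Both cases fail, so the formula is unsatisfiable.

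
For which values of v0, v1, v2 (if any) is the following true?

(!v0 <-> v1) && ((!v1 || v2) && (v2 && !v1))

v0=T; v1=F; v2=T

  !v0 <-> v1 = True
    !v0 = False
  (!v1 || v2) && (v2 && !v1) = True
    !v1 || v2 = True
      !v1 = True
    v2 && !v1 = True
      !v1 = True
Both conjuncts True, so the formula holds.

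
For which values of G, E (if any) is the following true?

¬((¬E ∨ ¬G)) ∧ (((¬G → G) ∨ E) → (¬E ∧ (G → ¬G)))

No satisfying assignment exists.

Case G = True: the conjunct ((¬G → G) ∨ E) → (¬E ∧ (G → ¬G)) becomes (True ∨ E) → (¬E ∧ False) = False.
Case G = False: the conjunct ¬((¬E ∨ ¬G)) becomes ¬((¬E ∨ True)) = False.
Both cases fail — unsatisfiable.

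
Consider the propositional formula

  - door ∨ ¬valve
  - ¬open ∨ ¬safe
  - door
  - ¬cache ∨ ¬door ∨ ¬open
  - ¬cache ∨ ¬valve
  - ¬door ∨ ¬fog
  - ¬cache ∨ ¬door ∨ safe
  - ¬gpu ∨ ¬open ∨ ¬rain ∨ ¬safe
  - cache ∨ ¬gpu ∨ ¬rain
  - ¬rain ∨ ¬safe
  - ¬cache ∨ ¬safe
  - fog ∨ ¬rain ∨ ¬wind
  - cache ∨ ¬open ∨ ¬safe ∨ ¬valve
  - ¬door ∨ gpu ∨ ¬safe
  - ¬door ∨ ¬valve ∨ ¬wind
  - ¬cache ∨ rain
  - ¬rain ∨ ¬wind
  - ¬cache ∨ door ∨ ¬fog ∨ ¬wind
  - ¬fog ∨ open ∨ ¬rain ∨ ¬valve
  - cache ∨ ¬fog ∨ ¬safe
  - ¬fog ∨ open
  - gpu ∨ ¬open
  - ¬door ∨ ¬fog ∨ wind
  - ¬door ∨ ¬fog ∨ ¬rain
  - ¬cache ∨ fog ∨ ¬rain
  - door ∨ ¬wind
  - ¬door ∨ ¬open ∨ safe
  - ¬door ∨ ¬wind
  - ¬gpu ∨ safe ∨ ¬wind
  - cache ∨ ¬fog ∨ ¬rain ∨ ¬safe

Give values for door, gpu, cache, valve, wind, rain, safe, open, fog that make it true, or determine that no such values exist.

door=T, gpu=T, cache=F, valve=T, wind=F, rain=F, safe=F, open=F, fog=F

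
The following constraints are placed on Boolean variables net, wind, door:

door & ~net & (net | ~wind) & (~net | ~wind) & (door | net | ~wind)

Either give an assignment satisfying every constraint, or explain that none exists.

Unit clause (door) forces door = True.
Unit clause (~net) forces net = False.
In (net | ~wind) only ~wind is left, so wind = False.
Check each clause:
  (door): door holds.
  (~net): ~net holds.
  (net | ~wind): ~wind holds.
  (~net | ~wind): ~net holds.
  (door | net | ~wind): door holds.
All clauses satisfied.

net = False, wind = False, door = True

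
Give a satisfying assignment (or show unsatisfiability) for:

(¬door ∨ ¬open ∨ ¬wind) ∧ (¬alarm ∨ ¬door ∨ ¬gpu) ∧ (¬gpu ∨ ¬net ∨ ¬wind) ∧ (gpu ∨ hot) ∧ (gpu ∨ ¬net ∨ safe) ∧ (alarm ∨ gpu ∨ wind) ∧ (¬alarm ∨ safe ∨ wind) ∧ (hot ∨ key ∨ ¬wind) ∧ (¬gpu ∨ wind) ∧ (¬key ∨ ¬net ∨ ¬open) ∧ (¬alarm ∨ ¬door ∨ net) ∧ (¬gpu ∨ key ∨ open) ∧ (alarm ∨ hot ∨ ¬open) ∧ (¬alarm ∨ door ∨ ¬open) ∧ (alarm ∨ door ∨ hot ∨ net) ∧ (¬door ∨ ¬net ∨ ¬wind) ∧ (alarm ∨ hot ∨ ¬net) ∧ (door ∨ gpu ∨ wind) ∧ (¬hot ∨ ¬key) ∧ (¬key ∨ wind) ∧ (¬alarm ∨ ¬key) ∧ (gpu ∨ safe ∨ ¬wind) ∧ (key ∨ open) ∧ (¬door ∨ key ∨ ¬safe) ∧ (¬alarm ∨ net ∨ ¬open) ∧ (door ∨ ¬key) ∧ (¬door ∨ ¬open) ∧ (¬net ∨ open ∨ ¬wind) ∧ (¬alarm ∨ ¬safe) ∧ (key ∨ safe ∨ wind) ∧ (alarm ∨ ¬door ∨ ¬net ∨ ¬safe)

Set alarm = False.
Set key = True.
  then (¬hot ∨ ¬key) forces hot = False.
  then (¬key ∨ wind) forces wind = True.
  then (door ∨ ¬key) forces door = True.
  then (¬door ∨ ¬open) forces open = False.
  then (¬net ∨ open ∨ ¬wind) forces net = False.
  then (gpu ∨ hot) forces gpu = True.
Set safe = True.
All clauses satisfied.

alarm = False, key = True, open = False, safe = True, hot = False, wind = True, net = False, gpu = True, door = True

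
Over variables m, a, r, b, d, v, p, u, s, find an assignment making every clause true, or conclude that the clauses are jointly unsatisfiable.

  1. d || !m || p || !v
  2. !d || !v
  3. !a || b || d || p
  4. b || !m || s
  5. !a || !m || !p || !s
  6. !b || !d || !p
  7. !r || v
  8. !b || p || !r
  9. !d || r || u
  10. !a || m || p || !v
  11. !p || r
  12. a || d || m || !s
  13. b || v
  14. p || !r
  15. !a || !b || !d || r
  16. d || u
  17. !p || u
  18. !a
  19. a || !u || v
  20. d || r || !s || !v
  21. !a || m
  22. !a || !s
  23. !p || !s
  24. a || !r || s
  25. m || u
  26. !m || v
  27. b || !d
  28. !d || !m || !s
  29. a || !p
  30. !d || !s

m=F; a=F; r=F; b=T; d=F; v=T; p=F; u=T; s=F

Unit clause (!a) forces a = False.
In (a || !p) only !p is left, so p = False.
In (p || !r) only !r is left, so r = False.
Try m = True:
  (!m || v) forces v = True.
  (d || !m || p || !v) forces d = True.
  clause (!d || !v) is falsified — backtrack.
So m = False.
  then (m || u) forces u = True.
  then (a || !u || v) forces v = True.
  then (!d || !v) forces d = False.
  then (a || d || m || !s) forces s = False.
Set b = True.
All clauses satisfied.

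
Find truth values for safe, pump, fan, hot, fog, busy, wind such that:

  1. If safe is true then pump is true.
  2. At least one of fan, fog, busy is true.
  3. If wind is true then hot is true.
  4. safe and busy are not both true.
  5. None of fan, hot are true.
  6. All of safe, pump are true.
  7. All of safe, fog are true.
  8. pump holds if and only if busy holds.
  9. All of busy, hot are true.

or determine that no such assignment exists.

Case hot = True:
  Constraint (5) is violated (hot=T) — contradiction.
Case hot = False:
  Constraint (9) is violated (hot=F) — contradiction.
Both cases fail — unsatisfiable.

UNSATISFIABLE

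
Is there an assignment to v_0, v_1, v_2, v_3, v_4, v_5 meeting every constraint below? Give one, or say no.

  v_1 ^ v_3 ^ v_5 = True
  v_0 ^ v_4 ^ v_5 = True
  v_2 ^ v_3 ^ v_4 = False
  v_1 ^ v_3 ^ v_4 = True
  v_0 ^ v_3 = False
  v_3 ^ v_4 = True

v_0 = True, v_1 = False, v_2 = True, v_3 = True, v_4 = False, v_5 = False

v_1 ^ v_3 ^ v_5 = F ^ T ^ F = True ✓
v_0 ^ v_4 ^ v_5 = T ^ F ^ F = True ✓
v_2 ^ v_3 ^ v_4 = T ^ T ^ F = False ✓
v_1 ^ v_3 ^ v_4 = F ^ T ^ F = True ✓
v_0 ^ v_3 = T ^ T = False ✓
v_3 ^ v_4 = T ^ F = True ✓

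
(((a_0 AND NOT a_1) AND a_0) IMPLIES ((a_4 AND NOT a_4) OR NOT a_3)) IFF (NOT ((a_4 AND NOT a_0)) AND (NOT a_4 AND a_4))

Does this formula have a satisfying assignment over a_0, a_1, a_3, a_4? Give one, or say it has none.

a_0: True; a_1: False; a_3: True; a_4: True

  (((a_0 AND NOT a_1) AND a_0) IMPLIES ((a_4 AND NOT a_4) OR NOT a_3)) IFF (NOT ((a_4 AND NOT a_0)) AND (NOT a_4 AND a_4)) = True
    ((a_0 AND NOT a_1) AND a_0) IMPLIES ((a_4 AND NOT a_4) OR NOT a_3) = False
      (a_0 AND NOT a_1) AND a_0 = True
        a_0 AND NOT a_1 = True
          NOT a_1 = True
      (a_4 AND NOT a_4) OR NOT a_3 = False
        a_4 AND NOT a_4 = False
          NOT a_4 = False
        NOT a_3 = False
    NOT ((a_4 AND NOT a_0)) AND (NOT a_4 AND a_4) = False
      NOT ((a_4 AND NOT a_0)) = True
        a_4 AND NOT a_0 = False
          NOT a_0 = False
      NOT a_4 AND a_4 = False
        NOT a_4 = False
The formula evaluates to True.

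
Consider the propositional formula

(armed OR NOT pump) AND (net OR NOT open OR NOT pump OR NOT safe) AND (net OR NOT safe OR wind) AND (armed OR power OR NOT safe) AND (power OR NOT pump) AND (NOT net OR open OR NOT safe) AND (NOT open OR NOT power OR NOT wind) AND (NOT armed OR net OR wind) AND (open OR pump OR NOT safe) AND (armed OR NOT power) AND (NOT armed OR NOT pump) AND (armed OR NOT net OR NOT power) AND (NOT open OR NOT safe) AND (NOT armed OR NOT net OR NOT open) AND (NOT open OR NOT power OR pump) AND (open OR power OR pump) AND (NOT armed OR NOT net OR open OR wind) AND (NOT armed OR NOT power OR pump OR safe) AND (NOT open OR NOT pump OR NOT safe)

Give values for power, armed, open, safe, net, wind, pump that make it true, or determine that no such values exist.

Try power = True:
  (armed OR NOT power) forces armed = True.
  (NOT armed OR NOT pump) forces pump = False.
  (NOT open OR NOT power OR pump) forces open = False.
  (open OR pump OR NOT safe) forces safe = False.
  clause (NOT armed OR NOT power OR pump OR safe) is falsified — backtrack.
So power = False.
  then (power OR NOT pump) forces pump = False.
  then (open OR power OR pump) forces open = True.
  then (NOT open OR NOT safe) forces safe = False.
Set armed = False.
Set net = False.
Set wind = True.
All clauses satisfied.

power=F; armed=F; open=T; safe=F; net=F; wind=T; pump=F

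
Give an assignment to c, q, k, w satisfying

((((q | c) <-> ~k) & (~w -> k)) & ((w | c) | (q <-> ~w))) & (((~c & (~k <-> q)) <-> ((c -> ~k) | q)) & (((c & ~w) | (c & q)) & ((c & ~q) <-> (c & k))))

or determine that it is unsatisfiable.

Case c = True: the formula simplifies to (~k & (~w -> k)) & (~((~k | q)) & ((~w | q) & (~q <-> k))).
  k = True: the conjunct ~k is False.
  k = False: the conjunct ~((~k | q)) becomes ~((True | q)) = False.
Case c = False: the conjunct (c & ~w) | (c & q) becomes (False & ~w) | (False & q) = False.
Both cases fail — unsatisfiable.

Unsatisfiable — no assignment works.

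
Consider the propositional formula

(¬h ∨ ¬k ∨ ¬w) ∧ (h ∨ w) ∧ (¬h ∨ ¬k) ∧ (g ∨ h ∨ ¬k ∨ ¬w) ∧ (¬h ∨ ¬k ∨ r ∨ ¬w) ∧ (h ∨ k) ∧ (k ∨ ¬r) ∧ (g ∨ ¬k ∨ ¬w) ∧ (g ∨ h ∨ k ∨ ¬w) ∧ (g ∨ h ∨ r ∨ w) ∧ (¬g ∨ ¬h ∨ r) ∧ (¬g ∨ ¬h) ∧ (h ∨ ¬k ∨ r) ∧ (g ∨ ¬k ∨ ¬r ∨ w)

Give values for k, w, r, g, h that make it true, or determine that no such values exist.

k = False, w = False, r = False, g = False, h = True

Set k = False.
  then (h ∨ k) forces h = True.
  then (k ∨ ¬r) forces r = False.
  then (¬g ∨ ¬h ∨ r) forces g = False.
Set w = False.
All clauses satisfied.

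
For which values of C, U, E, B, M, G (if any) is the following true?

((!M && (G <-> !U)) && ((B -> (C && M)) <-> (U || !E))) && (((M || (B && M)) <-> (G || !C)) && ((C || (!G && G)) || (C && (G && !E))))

C = True, U = True, E = True, B = False, M = False, G = False

  (!M && (G <-> !U)) && ((B -> (C && M)) <-> (U || !E)) = True
    !M && (G <-> !U) = True
      !M = True
      G <-> !U = True
        !U = False
    (B -> (C && M)) <-> (U || !E) = True
      B -> (C && M) = True
        C && M = False
      U || !E = True
        !E = False
  ((M || (B && M)) <-> (G || !C)) && ((C || (!G && G)) || (C && (G && !E))) = True
    (M || (B && M)) <-> (G || !C) = True
      M || (B && M) = False
        B && M = False
      G || !C = False
        !C = False
    (C || (!G && G)) || (C && (G && !E)) = True
      C || (!G && G) = True
        !G && G = False
          !G = True
      C && (G && !E) = False
        G && !E = False
          !E = False
Both conjuncts True, so the formula holds.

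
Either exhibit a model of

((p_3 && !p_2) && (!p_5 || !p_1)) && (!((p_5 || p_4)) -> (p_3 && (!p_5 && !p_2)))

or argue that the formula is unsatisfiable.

p_1 = False, p_2 = False, p_3 = True, p_4 = False, p_5 = False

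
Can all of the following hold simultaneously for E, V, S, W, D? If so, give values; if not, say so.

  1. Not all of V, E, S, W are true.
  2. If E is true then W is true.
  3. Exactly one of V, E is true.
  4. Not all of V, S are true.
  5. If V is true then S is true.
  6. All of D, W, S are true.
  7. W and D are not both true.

No satisfying assignment exists.

Case W = True:
  (6) forces D = True.
  Constraint (7) is violated (W=T, D=T) — contradiction.
Case W = False:
  Constraint (6) is violated (W=F) — contradiction.
Both cases fail — unsatisfiable.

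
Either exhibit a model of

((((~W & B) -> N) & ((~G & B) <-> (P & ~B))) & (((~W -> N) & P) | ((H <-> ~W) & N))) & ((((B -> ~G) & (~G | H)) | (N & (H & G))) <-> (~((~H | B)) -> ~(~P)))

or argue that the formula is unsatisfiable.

P = False; H = False; B = False; W = True; N = True; G = False

  (((~W & B) -> N) & ((~G & B) <-> (P & ~B))) & (((~W -> N) & P) | ((H <-> ~W) & N)) = True
    ((~W & B) -> N) & ((~G & B) <-> (P & ~B)) = True
      (~W & B) -> N = True
        ~W & B = False
          ~W = False
      (~G & B) <-> (P & ~B) = True
        ~G & B = False
          ~G = True
        P & ~B = False
          ~B = True
    ((~W -> N) & P) | ((H <-> ~W) & N) = True
      (~W -> N) & P = False
        ~W -> N = True
          ~W = False
      (H <-> ~W) & N = True
        H <-> ~W = True
          ~W = False
  (((B -> ~G) & (~G | H)) | (N & (H & G))) <-> (~((~H | B)) -> ~(~P)) = True
    ((B -> ~G) & (~G | H)) | (N & (H & G)) = True
      (B -> ~G) & (~G | H) = True
        B -> ~G = True
          ~G = True
        ~G | H = True
          ~G = True
      N & (H & G) = False
        H & G = False
    ~((~H | B)) -> ~(~P) = True
      ~((~H | B)) = False
        ~H | B = True
          ~H = True
      ~(~P) = False
        ~P = True
Both conjuncts True, so the formula holds.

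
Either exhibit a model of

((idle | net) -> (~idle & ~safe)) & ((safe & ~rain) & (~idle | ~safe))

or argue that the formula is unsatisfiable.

safe = True, idle = False, net = False, rain = False

  (idle | net) -> (~idle & ~safe) = True
    idle | net = False
    ~idle & ~safe = False
      ~idle = True
      ~safe = False
  (safe & ~rain) & (~idle | ~safe) = True
    safe & ~rain = True
      ~rain = True
    ~idle | ~safe = True
      ~idle = True
      ~safe = False
Both conjuncts True, so the formula holds.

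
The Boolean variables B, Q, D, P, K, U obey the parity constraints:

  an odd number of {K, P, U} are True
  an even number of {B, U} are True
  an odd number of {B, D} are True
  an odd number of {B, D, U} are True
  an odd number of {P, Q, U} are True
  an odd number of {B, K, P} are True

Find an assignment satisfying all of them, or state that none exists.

B: False, Q: False, D: True, P: True, K: False, U: False

{K, P, U}: 1 true → odd ✓
{B, U}: 0 true → even ✓
{B, D}: 1 true → odd ✓
{B, D, U}: 1 true → odd ✓
{P, Q, U}: 1 true → odd ✓
{B, K, P}: 1 true → odd ✓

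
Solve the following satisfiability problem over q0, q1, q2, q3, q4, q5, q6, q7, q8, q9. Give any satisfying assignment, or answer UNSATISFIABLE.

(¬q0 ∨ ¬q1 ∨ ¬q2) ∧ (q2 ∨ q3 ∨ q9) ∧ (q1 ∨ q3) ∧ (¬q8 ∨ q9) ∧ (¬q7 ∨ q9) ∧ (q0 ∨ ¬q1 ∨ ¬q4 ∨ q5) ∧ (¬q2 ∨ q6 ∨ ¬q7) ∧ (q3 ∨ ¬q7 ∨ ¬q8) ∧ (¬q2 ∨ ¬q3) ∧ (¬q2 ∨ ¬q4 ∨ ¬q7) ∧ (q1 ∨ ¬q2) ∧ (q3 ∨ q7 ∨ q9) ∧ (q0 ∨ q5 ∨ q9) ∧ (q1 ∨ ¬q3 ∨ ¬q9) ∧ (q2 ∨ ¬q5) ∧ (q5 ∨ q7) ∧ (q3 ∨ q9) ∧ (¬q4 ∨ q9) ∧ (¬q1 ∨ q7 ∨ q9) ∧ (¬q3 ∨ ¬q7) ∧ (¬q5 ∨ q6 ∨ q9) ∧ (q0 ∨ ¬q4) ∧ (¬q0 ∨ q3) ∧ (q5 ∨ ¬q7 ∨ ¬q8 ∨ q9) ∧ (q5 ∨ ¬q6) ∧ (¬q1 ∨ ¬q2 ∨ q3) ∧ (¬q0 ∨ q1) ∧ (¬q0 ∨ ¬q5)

Try q0 = True:
  (¬q0 ∨ q3) forces q3 = True.
  (¬q2 ∨ ¬q3) forces q2 = False.
  (q2 ∨ ¬q5) forces q5 = False.
  (q5 ∨ q7) forces q7 = True.
  clause (¬q3 ∨ ¬q7) is falsified — backtrack.
So q0 = False.
  then (q0 ∨ ¬q4) forces q4 = False.
Set q1 = True.
Set q2 = False.
  then (q2 ∨ ¬q5) forces q5 = False.
  then (q5 ∨ q7) forces q7 = True.
  then (¬q3 ∨ ¬q7) forces q3 = False.
  then (q5 ∨ ¬q6) forces q6 = False.
  then (q2 ∨ q3 ∨ q9) forces q9 = True.
  then (q3 ∨ ¬q7 ∨ ¬q8) forces q8 = False.
All clauses satisfied.

q0 = False; q1 = True; q2 = False; q3 = False; q4 = False; q5 = False; q6 = False; q7 = True; q8 = False; q9 = True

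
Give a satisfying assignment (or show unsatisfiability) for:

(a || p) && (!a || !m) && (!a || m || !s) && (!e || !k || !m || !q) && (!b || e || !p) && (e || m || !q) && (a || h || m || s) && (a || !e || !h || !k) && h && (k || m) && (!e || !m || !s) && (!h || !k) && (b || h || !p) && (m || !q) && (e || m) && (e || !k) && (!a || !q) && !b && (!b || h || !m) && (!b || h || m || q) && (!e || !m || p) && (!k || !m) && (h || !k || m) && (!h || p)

s = False; m = True; h = True; q = True; p = True; k = False; a = False; b = False; e = True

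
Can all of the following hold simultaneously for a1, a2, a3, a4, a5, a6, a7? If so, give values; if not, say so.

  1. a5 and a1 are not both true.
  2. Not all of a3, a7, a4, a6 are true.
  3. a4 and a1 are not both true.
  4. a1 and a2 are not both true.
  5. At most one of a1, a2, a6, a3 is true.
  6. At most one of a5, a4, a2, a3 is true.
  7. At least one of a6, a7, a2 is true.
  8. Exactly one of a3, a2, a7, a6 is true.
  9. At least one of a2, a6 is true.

a1=F, a2=T, a3=F, a4=F, a5=F, a6=F, a7=F

  (1) a5=F, a1=F — not both ✓
  (2) {a3, a7, a4, a6}: 0/4 true — not all ✓
  (3) a4=F, a1=F — not both ✓
  (4) a1=F, a2=T — not both ✓
  (5) {a1, a2, a6, a3}: 1 true — at most one ✓
  (6) {a5, a4, a2, a3}: 1 true — at most one ✓
  (7) {a6, a7, a2}: 1 true — at least one ✓
  (8) {a3, a2, a7, a6}: 1 true — exactly one ✓
  (9) {a2, a6}: 1 true — at least one ✓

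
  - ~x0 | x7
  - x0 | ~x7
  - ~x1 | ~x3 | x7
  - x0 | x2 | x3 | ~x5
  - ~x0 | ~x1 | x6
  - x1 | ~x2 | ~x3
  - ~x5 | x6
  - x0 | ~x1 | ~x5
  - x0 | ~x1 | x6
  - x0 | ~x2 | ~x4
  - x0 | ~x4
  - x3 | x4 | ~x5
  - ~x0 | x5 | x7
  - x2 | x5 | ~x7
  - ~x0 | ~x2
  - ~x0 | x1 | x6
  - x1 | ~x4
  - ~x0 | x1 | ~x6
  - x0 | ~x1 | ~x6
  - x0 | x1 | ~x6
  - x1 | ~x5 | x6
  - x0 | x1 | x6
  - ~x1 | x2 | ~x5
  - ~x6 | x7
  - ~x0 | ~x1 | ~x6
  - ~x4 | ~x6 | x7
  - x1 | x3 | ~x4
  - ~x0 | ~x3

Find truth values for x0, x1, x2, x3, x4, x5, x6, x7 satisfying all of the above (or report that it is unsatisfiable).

The formula is unsatisfiable.

Case x0 = True:
  (~x0 | x7) forces x7 = True.
  (~x0 | ~x2) forces x2 = False.
  (x2 | x5 | ~x7) forces x5 = True.
  (~x5 | x6) forces x6 = True.
  (~x0 | x1 | ~x6) forces x1 = True.
  Clause (~x1 | x2 | ~x5) is falsified — contradiction.
Case x0 = False:
  (x0 | ~x7) forces x7 = False.
  (x0 | ~x4) forces x4 = False.
  (~x6 | x7) forces x6 = False.
  (~x5 | x6) forces x5 = False.
  (x0 | ~x1 | x6) forces x1 = False.
  Clause (x0 | x1 | x6) is falsified — contradiction.
Both cases fail, so the formula is unsatisfiable.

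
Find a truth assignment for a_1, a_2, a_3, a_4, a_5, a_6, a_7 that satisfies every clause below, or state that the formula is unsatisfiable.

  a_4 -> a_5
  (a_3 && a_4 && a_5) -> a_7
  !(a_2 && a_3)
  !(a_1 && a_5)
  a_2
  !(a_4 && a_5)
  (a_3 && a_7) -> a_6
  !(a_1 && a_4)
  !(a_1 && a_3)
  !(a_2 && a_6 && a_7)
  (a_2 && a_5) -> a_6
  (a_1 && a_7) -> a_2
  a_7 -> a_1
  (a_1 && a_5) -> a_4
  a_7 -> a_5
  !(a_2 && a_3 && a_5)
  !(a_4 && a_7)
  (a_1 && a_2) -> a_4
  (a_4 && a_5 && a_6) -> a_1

a_1: False, a_2: True, a_3: False, a_4: False, a_5: True, a_6: True, a_7: False

Unit clause (a_2) forces a_2 = True.
In (!a_2 || !a_3) only !a_3 is left, so a_3 = False.
Try a_1 = True:
  (!a_1 || !a_5) forces a_5 = False.
  (a_5 || !a_7) forces a_7 = False.
  (!a_4 || a_5) forces a_4 = False.
  clause (!a_1 || !a_2 || a_4) is falsified — backtrack.
So a_1 = False.
  then (a_1 || !a_7) forces a_7 = False.
Set a_4 = False.
Set a_5 = True.
  then (!a_2 || !a_5 || a_6) forces a_6 = True.
All clauses satisfied.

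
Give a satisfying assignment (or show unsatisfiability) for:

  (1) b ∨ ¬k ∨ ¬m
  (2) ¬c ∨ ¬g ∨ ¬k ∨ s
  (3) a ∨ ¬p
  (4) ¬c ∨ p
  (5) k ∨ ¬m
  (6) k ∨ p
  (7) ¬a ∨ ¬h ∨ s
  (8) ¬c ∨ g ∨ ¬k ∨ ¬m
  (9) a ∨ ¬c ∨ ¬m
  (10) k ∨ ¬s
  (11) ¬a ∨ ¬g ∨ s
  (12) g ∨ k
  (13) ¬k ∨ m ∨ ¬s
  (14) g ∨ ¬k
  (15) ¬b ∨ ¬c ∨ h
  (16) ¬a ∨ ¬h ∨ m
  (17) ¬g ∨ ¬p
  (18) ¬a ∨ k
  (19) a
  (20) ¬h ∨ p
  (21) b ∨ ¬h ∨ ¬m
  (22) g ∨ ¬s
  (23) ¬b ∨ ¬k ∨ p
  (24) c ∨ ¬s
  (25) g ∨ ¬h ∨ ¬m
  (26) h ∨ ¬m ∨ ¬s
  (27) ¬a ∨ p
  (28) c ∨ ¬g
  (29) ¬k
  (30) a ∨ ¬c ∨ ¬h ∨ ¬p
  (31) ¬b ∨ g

Case a = True:
  (¬a ∨ k) forces k = True.
  Clause (¬k) is falsified — contradiction.
Case a = False:
  Clause (a) is falsified — contradiction.
Both cases fail, so the formula is unsatisfiable.

No satisfying assignment exists.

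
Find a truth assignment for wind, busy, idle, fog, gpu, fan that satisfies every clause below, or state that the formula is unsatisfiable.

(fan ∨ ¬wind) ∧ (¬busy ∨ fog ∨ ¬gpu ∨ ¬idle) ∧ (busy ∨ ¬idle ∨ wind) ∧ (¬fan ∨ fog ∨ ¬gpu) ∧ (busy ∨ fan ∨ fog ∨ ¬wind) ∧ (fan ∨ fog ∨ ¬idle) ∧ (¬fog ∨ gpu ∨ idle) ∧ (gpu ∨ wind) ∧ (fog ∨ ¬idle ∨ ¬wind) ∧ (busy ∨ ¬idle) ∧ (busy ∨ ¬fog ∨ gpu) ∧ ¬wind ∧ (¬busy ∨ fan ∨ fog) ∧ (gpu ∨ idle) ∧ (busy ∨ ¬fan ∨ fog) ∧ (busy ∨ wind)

wind=F, busy=T, idle=F, fog=T, gpu=T, fan=T

Unit clause (¬wind) forces wind = False.
In (busy ∨ wind) only busy is left, so busy = True.
In (gpu ∨ wind) only gpu is left, so gpu = True.
Set idle = False.
Try fog = False:
  (¬fan ∨ fog ∨ ¬gpu) forces fan = False.
  clause (¬busy ∨ fan ∨ fog) is falsified — backtrack.
So fog = True.
Set fan = True.
All clauses satisfied.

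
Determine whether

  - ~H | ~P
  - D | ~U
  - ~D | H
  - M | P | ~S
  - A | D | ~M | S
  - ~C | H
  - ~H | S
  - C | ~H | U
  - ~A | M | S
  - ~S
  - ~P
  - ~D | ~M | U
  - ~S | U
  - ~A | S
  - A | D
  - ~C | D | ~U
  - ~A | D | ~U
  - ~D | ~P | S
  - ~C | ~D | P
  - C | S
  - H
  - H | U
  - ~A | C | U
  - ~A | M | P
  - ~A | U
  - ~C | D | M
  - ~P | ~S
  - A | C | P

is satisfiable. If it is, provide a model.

The formula is unsatisfiable.

Case S = True:
  Clause (~S) is falsified — contradiction.
Case S = False:
  (~H | S) forces H = False.
  Clause (H) is falsified — contradiction.
Both cases fail, so the formula is unsatisfiable.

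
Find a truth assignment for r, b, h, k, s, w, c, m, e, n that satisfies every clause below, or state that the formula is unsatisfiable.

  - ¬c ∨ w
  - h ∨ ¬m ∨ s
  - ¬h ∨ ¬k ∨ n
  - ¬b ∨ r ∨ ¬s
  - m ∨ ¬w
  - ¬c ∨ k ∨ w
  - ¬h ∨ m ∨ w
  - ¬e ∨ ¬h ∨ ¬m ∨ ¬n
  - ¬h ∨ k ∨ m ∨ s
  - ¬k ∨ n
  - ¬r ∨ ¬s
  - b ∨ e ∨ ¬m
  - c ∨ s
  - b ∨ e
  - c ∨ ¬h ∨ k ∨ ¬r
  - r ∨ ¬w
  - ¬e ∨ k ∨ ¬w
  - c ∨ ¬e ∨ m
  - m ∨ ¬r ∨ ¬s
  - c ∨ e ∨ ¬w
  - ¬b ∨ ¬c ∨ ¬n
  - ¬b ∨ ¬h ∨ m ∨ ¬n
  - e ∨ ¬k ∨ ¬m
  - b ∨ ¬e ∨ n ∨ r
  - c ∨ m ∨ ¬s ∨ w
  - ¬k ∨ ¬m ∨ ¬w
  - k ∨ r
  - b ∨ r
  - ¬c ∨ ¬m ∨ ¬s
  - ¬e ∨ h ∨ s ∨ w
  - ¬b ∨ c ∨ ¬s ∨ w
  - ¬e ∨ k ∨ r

Set r = True.
  then (¬r ∨ ¬s) forces s = False.
  then (c ∨ s) forces c = True.
  then (¬c ∨ w) forces w = True.
  then (m ∨ ¬w) forces m = True.
  then (¬k ∨ ¬m ∨ ¬w) forces k = False.
  then (h ∨ ¬m ∨ s) forces h = True.
  then (¬e ∨ k ∨ ¬w) forces e = False.
  then (b ∨ e ∨ ¬m) forces b = True.
  then (¬b ∨ ¬c ∨ ¬n) forces n = False.
All clauses satisfied.

r: True, b: True, h: True, k: False, s: False, w: True, c: True, m: True, e: False, n: False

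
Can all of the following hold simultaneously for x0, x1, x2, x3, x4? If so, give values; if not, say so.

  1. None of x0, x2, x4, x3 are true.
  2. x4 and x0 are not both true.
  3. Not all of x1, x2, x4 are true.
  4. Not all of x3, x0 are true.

x0: False, x1: False, x2: False, x3: False, x4: False

  (1) {x0, x2, x4, x3}: 0 true — none ✓
  (2) x4=F, x0=F — not both ✓
  (3) {x1, x2, x4}: 0/3 true — not all ✓
  (4) {x3, x0}: 0/2 true — not all ✓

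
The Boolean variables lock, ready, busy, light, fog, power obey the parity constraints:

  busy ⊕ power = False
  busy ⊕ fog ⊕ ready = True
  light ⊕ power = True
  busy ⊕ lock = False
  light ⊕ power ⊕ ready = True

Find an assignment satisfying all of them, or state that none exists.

lock = False; ready = False; busy = False; light = True; fog = True; power = False

busy ⊕ power = F ⊕ F = False ✓
busy ⊕ fog ⊕ ready = F ⊕ T ⊕ F = True ✓
light ⊕ power = T ⊕ F = True ✓
busy ⊕ lock = F ⊕ F = False ✓
light ⊕ power ⊕ ready = T ⊕ F ⊕ F = True ✓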